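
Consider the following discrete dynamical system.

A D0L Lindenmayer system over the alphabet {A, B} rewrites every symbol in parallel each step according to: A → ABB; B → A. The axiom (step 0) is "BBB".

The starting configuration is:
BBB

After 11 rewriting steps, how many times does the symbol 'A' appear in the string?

2049

t=0: BBB
t=1: AAA
t=2: ABBABBABB
t=3: ABBAAABBAAABBAA
t=4: ABBAAABBABBABBAAABBABBABBAAABBABB
t=5: ABBAAABBABBABBAAABBAAABBAAABBABBABBAAABBAAABBAAABBABBABBAAABBAA
t=6: ABBAAABBABBABBAAABBAAABBAAABBABBABBAAABBABBABBAAABBABBABBA…BABBABBAAABBABBABBAAABBABBABBAAABBAAABBAAABBABBABBAAABBABB  (len 129)
t=7: ABBAAABBABBABBAAABBAAABBAAABBABBABBAAABBABBABBAAABBABBABBA…BBABBABBAAABBABBABBAAABBABBABBAAABBAAABBAAABBABBABBAAABBAA  (len 255)
t=8: ABBAAABBABBABBAAABBAAABBAAABBABBABBAAABBABBABBAAABBABBABBA…BABBABBAAABBABBABBAAABBABBABBAAABBAAABBAAABBABBABBAAABBABB  (len 513)
t=9: ABBAAABBABBABBAAABBAAABBAAABBABBABBAAABBABBABBAAABBABBABBA…BBABBABBAAABBABBABBAAABBABBABBAAABBAAABBAAABBABBABBAAABBAA  (len 1023)
t=10: ABBAAABBABBABBAAABBAAABBAAABBABBABBAAABBABBABBAAABBABBABBA…BABBABBAAABBABBABBAAABBABBABBAAABBAAABBAAABBABBABBAAABBABB  (len 2049)
t=11: ABBAAABBABBABBAAABBAAABBAAABBABBABBAAABBABBABBAAABBABBABBA…BBABBABBAAABBABBABBAAABBABBABBAAABBAAABBAAABBABBABBAAABBAA  (len 4095)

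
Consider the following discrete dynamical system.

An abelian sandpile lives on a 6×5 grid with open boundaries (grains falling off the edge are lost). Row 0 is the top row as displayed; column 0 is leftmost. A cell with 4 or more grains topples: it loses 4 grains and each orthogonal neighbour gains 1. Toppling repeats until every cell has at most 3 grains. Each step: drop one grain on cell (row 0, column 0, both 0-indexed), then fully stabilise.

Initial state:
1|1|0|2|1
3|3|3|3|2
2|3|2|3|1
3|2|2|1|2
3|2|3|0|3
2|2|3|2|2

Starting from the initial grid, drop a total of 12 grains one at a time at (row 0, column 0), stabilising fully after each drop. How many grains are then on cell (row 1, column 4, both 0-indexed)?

gen 0: 1|1|0|2|1
3|3|3|3|2
2|3|2|3|1
3|2|2|1|2
3|2|3|0|3
2|2|3|2|2
gen 1: 2|1|0|2|1
3|3|3|3|2
2|3|2|3|1
3|2|2|1|2
3|2|3|0|3
2|2|3|2|2
gen 2: 3|1|0|2|1
3|3|3|3|2
2|3|2|3|1
3|2|2|1|2
3|2|3|0|3
2|2|3|2|2
gen 3: 1|3|1|3|1
2|2|2|1|3
1|3|2|1|2
2|2|1|3|2
2|2|2|1|3
0|1|1|3|2
gen 4: 2|3|1|3|1
2|2|2|1|3
1|3|2|1|2
2|2|1|3|2
2|2|2|1|3
0|1|1|3|2
gen 5: 3|3|1|3|1
2|2|2|1|3
1|3|2|1|2
2|2|1|3|2
2|2|2|1|3
0|1|1|3|2
gen 6: 1|0|2|3|1
3|3|2|1|3
1|3|2|1|2
2|2|1|3|2
2|2|2|1|3
0|1|1|3|2
gen 7: 2|0|2|3|1
3|3|2|1|3
1|3|2|1|2
2|2|1|3|2
2|2|2|1|3
0|1|1|3|2
gen 8: 3|0|2|3|1
3|3|2|1|3
1|3|2|1|2
2|2|1|3|2
2|2|2|1|3
0|1|1|3|2
gen 9: 1|2|2|3|1
1|1|3|1|3
3|0|3|1|2
2|3|1|3|2
2|2|2|1|3
0|1|1|3|2
gen 10: 2|2|2|3|1
1|1|3|1|3
3|0|3|1|2
2|3|1|3|2
2|2|2|1|3
0|1|1|3|2
gen 11: 3|2|2|3|1
1|1|3|1|3
3|0|3|1|2
2|3|1|3|2
2|2|2|1|3
0|1|1|3|2
gen 12: 0|3|2|3|1
2|1|3|1|3
3|0|3|1|2
2|3|1|3|2
2|2|2|1|3
0|1|1|3|2

3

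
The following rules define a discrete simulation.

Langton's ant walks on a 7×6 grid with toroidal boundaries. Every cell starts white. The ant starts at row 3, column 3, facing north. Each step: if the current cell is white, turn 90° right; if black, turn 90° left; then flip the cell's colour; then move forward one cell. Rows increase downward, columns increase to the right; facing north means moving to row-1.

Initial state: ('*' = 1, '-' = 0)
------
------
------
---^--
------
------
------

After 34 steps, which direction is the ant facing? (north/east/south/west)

south

k=0  ------
------
------
---^--
------
------
------
k=1  ------
------
------
---*>-
------
------
------
k=2  ------
------
------
---**-
----v-
------
------
k=3  ------
------
------
---**-
---<*-
------
------
k=4  ------
------
------
---^*-
---**-
------
------
k=5  ------
------
------
--<-*-
---**-
------
------
k=6  ------
------
--^---
--*-*-
---**-
------
------
k=7  ------
------
--*>--
--*-*-
---**-
------
------
k=8  ------
------
--**--
--*v*-
---**-
------
------
k=9  ------
------
--**--
--<**-
---**-
------
------
k=10  ------
------
--**--
---**-
--v**-
------
------
k=11  ------
------
--**--
---**-
-<***-
------
------
k=12  ------
------
--**--
-^-**-
-****-
------
------
k=13  ------
------
--**--
-*>**-
-****-
------
------
k=14  ------
------
--**--
-****-
-*v**-
------
------
k=15  ------
------
--**--
-****-
-*->*-
------
------
k=16  ------
------
--**--
-**^*-
-*--*-
------
------
k=17  ------
------
--**--
-*<-*-
-*--*-
------
------
k=18  ------
------
--**--
-*--*-
-*v-*-
------
------
k=19  ------
------
--**--
-*--*-
-<*-*-
------
------
k=20  ------
------
--**--
-*--*-
--*-*-
-v----
------
k=21  ------
------
--**--
-*--*-
--*-*-
<*----
------
k=22  ------
------
--**--
-*--*-
^-*-*-
**----
------
k=23  ------
------
--**--
-*--*-
*>*-*-
**----
------
k=24  ------
------
--**--
-*--*-
***-*-
*v----
------
k=25  ------
------
--**--
-*--*-
***-*-
*->---
------
k=26  ------
------
--**--
-*--*-
***-*-
*-*---
--v---
k=27  ------
------
--**--
-*--*-
***-*-
*-*---
-<*---
k=28  ------
------
--**--
-*--*-
***-*-
*^*---
-**---
k=29  ------
------
--**--
-*--*-
***-*-
**>---
-**---
k=30  ------
------
--**--
-*--*-
**^-*-
**----
-**---
k=31  ------
------
--**--
-*--*-
*<--*-
**----
-**---
k=32  ------
------
--**--
-*--*-
*---*-
*v----
-**---
k=33  ------
------
--**--
-*--*-
*---*-
*->---
-**---
k=34  ------
------
--**--
-*--*-
*---*-
*-*---
-*v---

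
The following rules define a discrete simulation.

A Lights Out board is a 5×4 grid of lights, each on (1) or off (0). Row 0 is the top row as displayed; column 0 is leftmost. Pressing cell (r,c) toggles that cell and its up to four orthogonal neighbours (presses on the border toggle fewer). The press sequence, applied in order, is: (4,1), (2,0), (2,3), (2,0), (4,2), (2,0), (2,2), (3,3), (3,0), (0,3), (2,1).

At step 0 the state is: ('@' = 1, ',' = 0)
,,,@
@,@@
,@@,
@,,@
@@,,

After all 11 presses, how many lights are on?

11

step 0: ,,,@
@,@@
,@@,
@,,@
@@,,
step 1: ,,,@
@,@@
,@@,
@@,@
,,@,
step 2: ,,,@
,,@@
@,@,
,@,@
,,@,
step 3: ,,,@
,,@,
@,,@
,@,,
,,@,
step 4: ,,,@
@,@,
,@,@
@@,,
,,@,
step 5: ,,,@
@,@,
,@,@
@@@,
,@,@
step 6: ,,,@
,,@,
@,,@
,@@,
,@,@
step 7: ,,,@
,,,,
@@@,
,@,,
,@,@
step 8: ,,,@
,,,,
@@@@
,@@@
,@,,
step 9: ,,,@
,,,,
,@@@
@,@@
@@,,
step 10: ,,@,
,,,@
,@@@
@,@@
@@,,
step 11: ,,@,
,@,@
@,,@
@@@@
@@,,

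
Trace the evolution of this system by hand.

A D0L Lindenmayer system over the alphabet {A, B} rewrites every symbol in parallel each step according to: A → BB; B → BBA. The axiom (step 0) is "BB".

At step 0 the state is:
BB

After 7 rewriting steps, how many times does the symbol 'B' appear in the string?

[0] BB
[1] BBABBA
[2] BBABBABBBBABBABB
[3] BBABBABBBBABBABBBBABBABBABBABBBBABBABBBBABBA
[4] BBABBABBBBABBABBBBABBABBABBABBBBABBABBBBABBABBABBABBBBABBABBBBABBABBBBABBABBBBABBABBABBABBBBABBABBBBABBABBABBABBBBABBABB
[5] BBABBABBBBABBABBBBABBABBABBABBBBABBABBBBABBABBABBABBBBABBA…ABBABBBBABBABBBBABBABBBBABBABBBBABBABBABBABBBBABBABBBBABBA  (len 328)
[6] BBABBABBBBABBABBBBABBABBABBABBBBABBABBBBABBABBABBABBBBABBA…ABBABBBBABBABBBBABBABBABBABBBBABBABBBBABBABBABBABBBBABBABB  (len 896)
[7] BBABBABBBBABBABBBBABBABBABBABBBBABBABBBBABBABBABBABBBBABBA…ABBABBBBABBABBBBABBABBBBABBABBBBABBABBABBABBBBABBABBBBABBA  (len 2448)

1792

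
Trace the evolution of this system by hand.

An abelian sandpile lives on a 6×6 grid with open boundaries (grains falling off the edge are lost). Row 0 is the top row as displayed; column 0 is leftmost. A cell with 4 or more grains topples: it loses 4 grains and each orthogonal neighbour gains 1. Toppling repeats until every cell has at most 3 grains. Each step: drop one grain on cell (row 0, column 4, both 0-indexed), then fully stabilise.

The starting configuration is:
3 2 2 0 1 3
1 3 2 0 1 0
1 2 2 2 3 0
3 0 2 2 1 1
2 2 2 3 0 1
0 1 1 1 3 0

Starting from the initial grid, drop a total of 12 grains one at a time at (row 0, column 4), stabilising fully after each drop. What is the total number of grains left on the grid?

60

k=0  3 2 2 0 1 3
1 3 2 0 1 0
1 2 2 2 3 0
3 0 2 2 1 1
2 2 2 3 0 1
0 1 1 1 3 0
k=1  3 2 2 0 2 3
1 3 2 0 1 0
1 2 2 2 3 0
3 0 2 2 1 1
2 2 2 3 0 1
0 1 1 1 3 0
k=2  3 2 2 0 3 3
1 3 2 0 1 0
1 2 2 2 3 0
3 0 2 2 1 1
2 2 2 3 0 1
0 1 1 1 3 0
k=3  3 2 2 1 1 0
1 3 2 0 2 1
1 2 2 2 3 0
3 0 2 2 1 1
2 2 2 3 0 1
0 1 1 1 3 0
k=4  3 2 2 1 2 0
1 3 2 0 2 1
1 2 2 2 3 0
3 0 2 2 1 1
2 2 2 3 0 1
0 1 1 1 3 0
k=5  3 2 2 1 3 0
1 3 2 0 2 1
1 2 2 2 3 0
3 0 2 2 1 1
2 2 2 3 0 1
0 1 1 1 3 0
k=6  3 2 2 2 0 1
1 3 2 0 3 1
1 2 2 2 3 0
3 0 2 2 1 1
2 2 2 3 0 1
0 1 1 1 3 0
k=7  3 2 2 2 1 1
1 3 2 0 3 1
1 2 2 2 3 0
3 0 2 2 1 1
2 2 2 3 0 1
0 1 1 1 3 0
k=8  3 2 2 2 2 1
1 3 2 0 3 1
1 2 2 2 3 0
3 0 2 2 1 1
2 2 2 3 0 1
0 1 1 1 3 0
k=9  3 2 2 2 3 1
1 3 2 0 3 1
1 2 2 2 3 0
3 0 2 2 1 1
2 2 2 3 0 1
0 1 1 1 3 0
k=10  3 2 2 3 1 2
1 3 2 1 1 2
1 2 2 3 0 1
3 0 2 2 2 1
2 2 2 3 0 1
0 1 1 1 3 0
k=11  3 2 2 3 2 2
1 3 2 1 1 2
1 2 2 3 0 1
3 0 2 2 2 1
2 2 2 3 0 1
0 1 1 1 3 0
k=12  3 2 2 3 3 2
1 3 2 1 1 2
1 2 2 3 0 1
3 0 2 2 2 1
2 2 2 3 0 1
0 1 1 1 3 0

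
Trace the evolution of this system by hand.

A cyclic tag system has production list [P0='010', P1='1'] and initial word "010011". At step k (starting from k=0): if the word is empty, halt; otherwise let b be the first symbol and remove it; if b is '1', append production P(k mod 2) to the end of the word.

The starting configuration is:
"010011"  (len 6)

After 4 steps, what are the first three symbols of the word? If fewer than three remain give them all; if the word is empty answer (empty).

[0] "010011"  (len 6)
[1] "10011"  (len 5)
[2] "00111"  (len 5)
[3] "0111"  (len 4)
[4] "111"  (len 3)

111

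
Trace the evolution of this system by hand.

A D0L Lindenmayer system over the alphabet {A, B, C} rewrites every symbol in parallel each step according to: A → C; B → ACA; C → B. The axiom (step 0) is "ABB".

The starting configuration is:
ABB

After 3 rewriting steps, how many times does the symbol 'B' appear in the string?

[0] ABB
[1] CACAACA
[2] BCBCCBC
[3] ACABACABBACAB

4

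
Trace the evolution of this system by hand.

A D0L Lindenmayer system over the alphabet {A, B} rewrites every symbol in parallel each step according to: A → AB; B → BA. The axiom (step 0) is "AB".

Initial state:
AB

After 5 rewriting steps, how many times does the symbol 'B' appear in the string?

0) AB
1) ABBA
2) ABBABAAB
3) ABBABAABBAABABBA
4) ABBABAABBAABABBABAABABBAABBABAAB
5) ABBABAABBAABABBABAABABBAABBABAABBAABABBAABBABAABABBABAABBAABABBA

32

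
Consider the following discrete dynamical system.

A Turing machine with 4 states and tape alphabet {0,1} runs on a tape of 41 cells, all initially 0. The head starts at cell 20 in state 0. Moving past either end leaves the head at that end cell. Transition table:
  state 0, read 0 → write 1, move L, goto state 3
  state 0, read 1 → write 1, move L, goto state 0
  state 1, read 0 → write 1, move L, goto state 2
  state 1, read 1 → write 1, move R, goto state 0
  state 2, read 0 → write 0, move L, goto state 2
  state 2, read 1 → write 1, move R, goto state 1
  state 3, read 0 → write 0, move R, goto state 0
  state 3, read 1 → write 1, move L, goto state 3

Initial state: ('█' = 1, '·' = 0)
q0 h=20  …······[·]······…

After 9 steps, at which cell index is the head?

[0] q0 h=20  …······[·]······…
[1] q3 h=19  …······[·]█·····…
[2] q0 h=20  …······[█]······…
[3] q0 h=19  …······[·]█·····…
[4] q3 h=18  …······[·]██····…
[5] q0 h=19  …······[█]█·····…
[6] q0 h=18  …······[·]██····…
[7] q3 h=17  …······[·]███···…
[8] q0 h=18  …······[█]██····…
[9] q0 h=17  …······[·]███···…

17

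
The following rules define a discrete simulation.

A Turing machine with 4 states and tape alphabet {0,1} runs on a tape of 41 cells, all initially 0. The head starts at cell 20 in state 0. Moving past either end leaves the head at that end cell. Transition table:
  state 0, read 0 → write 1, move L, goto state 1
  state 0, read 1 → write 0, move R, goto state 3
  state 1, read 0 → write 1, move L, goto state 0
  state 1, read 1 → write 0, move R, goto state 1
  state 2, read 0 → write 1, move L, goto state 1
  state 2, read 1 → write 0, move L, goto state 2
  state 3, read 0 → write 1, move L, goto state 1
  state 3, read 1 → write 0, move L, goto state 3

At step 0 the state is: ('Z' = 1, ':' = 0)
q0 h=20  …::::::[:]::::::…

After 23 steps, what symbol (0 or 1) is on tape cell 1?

[0] q0 h=20  …::::::[:]::::::…
[1] q1 h=19  …::::::[:]Z:::::…
[2] q0 h=18  …::::::[:]ZZ::::…
[3] q1 h=17  …::::::[:]ZZZ:::…
[4] q0 h=16  …::::::[:]ZZZZ::…
[5] q1 h=15  …::::::[:]ZZZZZ:…
[6] q0 h=14  …::::::[:]ZZZZZZ…
[7] q1 h=13  …::::::[:]ZZZZZZ…
[8] q0 h=12  …::::::[:]ZZZZZZ…
[9] q1 h=11  …::::::[:]ZZZZZZ…
[10] q0 h=10  …::::::[:]ZZZZZZ…
[11] q1 h= 9  …::::::[:]ZZZZZZ…
[12] q0 h= 8  …::::::[:]ZZZZZZ…
[13] q1 h= 7  …::::::[:]ZZZZZZ…
[14] q0 h= 6  |::::::[:]ZZZZZZ…
[15] q1 h= 5  |:::::[:]ZZZZZZ…
[16] q0 h= 4  |::::[:]ZZZZZZ…
[17] q1 h= 3  |:::[:]ZZZZZZ…
[18] q0 h= 2  |::[:]ZZZZZZ…
[19] q1 h= 1  |:[:]ZZZZZZ…
[20] q0 h= 0  |[:]ZZZZZZ…
[21] q1 h= 0  |[Z]ZZZZZZ…
[22] q1 h= 1  |:[Z]ZZZZZZ…
[23] q1 h= 2  |::[Z]ZZZZZZ…

0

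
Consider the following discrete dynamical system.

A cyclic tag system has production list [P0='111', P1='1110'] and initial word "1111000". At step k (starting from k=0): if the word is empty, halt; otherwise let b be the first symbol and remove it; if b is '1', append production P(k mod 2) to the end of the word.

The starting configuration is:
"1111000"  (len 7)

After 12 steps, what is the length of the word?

[0] "1111000"  (len 7)
[1] "111000111"  (len 9)
[2] "110001111110"  (len 12)
[3] "10001111110111"  (len 14)
[4] "00011111101111110"  (len 17)
[5] "0011111101111110"  (len 16)
[6] "011111101111110"  (len 15)
[7] "11111101111110"  (len 14)
[8] "11111011111101110"  (len 17)
[9] "1111011111101110111"  (len 19)
[10] "1110111111011101111110"  (len 22)
[11] "110111111011101111110111"  (len 24)
[12] "101111110111011111101111110"  (len 27)

27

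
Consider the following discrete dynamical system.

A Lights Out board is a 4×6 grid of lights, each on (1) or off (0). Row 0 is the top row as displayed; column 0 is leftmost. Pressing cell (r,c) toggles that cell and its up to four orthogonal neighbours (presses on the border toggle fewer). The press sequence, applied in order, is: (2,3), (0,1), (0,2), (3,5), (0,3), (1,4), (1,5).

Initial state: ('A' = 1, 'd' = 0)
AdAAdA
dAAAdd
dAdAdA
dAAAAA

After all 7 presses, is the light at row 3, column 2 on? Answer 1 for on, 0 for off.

t=0: AdAAdA
dAAAdd
dAdAdA
dAAAAA
t=1: AdAAdA
dAAddd
dAAdAA
dAAdAA
t=2: dAdAdA
ddAddd
dAAdAA
dAAdAA
t=3: ddAddA
dddddd
dAAdAA
dAAdAA
t=4: ddAddA
dddddd
dAAdAd
dAAddd
t=5: dddAAA
dddAdd
dAAdAd
dAAddd
t=6: dddAdA
ddddAA
dAAddd
dAAddd
t=7: dddAdd
dddddd
dAAddA
dAAddd

1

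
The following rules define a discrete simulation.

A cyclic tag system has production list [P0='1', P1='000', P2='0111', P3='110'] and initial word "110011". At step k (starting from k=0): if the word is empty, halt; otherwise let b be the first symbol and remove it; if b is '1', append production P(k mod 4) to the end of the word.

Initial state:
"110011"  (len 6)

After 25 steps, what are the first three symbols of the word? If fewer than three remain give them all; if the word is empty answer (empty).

t=0: "110011"  (len 6)
t=1: "100111"  (len 6)
t=2: "00111000"  (len 8)
t=3: "0111000"  (len 7)
t=4: "111000"  (len 6)
t=5: "110001"  (len 6)
t=6: "10001000"  (len 8)
t=7: "00010000111"  (len 11)
t=8: "0010000111"  (len 10)
t=9: "010000111"  (len 9)
t=10: "10000111"  (len 8)
t=11: "00001110111"  (len 11)
t=12: "0001110111"  (len 10)
t=13: "001110111"  (len 9)
t=14: "01110111"  (len 8)
t=15: "1110111"  (len 7)
t=16: "110111110"  (len 9)
t=17: "101111101"  (len 9)
t=18: "01111101000"  (len 11)
t=19: "1111101000"  (len 10)
t=20: "111101000110"  (len 12)
t=21: "111010001101"  (len 12)
t=22: "11010001101000"  (len 14)
t=23: "10100011010000111"  (len 17)
t=24: "0100011010000111110"  (len 19)
t=25: "100011010000111110"  (len 18)

100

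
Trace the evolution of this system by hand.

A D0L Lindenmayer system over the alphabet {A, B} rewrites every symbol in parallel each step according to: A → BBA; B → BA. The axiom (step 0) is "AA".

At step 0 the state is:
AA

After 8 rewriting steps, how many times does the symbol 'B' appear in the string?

1632

t=0: AA
t=1: BBABBA
t=2: BABABBABABABBA
t=3: BABBABABBABABABBABABBABABBABABABBA
t=4: BABBABABABBABABBABABABBABABBABABBABABABBABABBABABABBABABBABABABBABABBABABBABABABBA
t=5: BABBABABABBABABBABABBABABABBABABBABABABBABABBABABBABABABBA…BABBABABBABABABBABABBABABABBABABBABABABBABABBABABBABABABBA  (len 198)
t=6: BABBABABABBABABBABABBABABABBABABBABABABBABABBABABABBABABBA…BABBABABBABABABBABABBABABABBABABBABABABBABABBABABBABABABBA  (len 478)
t=7: BABBABABABBABABBABABBABABABBABABBABABABBABABBABABABBABABBA…BABBABABBABABABBABABBABABABBABABBABABABBABABBABABBABABABBA  (len 1154)
t=8: BABBABABABBABABBABABBABABABBABABBABABABBABABBABABABBABABBA…BABBABABBABABABBABABBABABABBABABBABABABBABABBABABBABABABBA  (len 2786)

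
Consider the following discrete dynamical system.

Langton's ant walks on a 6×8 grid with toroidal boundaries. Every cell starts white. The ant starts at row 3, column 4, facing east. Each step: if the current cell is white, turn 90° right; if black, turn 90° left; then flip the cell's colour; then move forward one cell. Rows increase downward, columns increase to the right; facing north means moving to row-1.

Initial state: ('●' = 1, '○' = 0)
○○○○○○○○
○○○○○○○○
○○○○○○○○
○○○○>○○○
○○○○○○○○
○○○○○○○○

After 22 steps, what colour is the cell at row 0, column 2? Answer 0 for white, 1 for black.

[0] ○○○○○○○○
○○○○○○○○
○○○○○○○○
○○○○>○○○
○○○○○○○○
○○○○○○○○
[1] ○○○○○○○○
○○○○○○○○
○○○○○○○○
○○○○●○○○
○○○○v○○○
○○○○○○○○
[2] ○○○○○○○○
○○○○○○○○
○○○○○○○○
○○○○●○○○
○○○<●○○○
○○○○○○○○
[3] ○○○○○○○○
○○○○○○○○
○○○○○○○○
○○○^●○○○
○○○●●○○○
○○○○○○○○
[4] ○○○○○○○○
○○○○○○○○
○○○○○○○○
○○○●>○○○
○○○●●○○○
○○○○○○○○
[5] ○○○○○○○○
○○○○○○○○
○○○○^○○○
○○○●○○○○
○○○●●○○○
○○○○○○○○
[6] ○○○○○○○○
○○○○○○○○
○○○○●>○○
○○○●○○○○
○○○●●○○○
○○○○○○○○
[7] ○○○○○○○○
○○○○○○○○
○○○○●●○○
○○○●○v○○
○○○●●○○○
○○○○○○○○
[8] ○○○○○○○○
○○○○○○○○
○○○○●●○○
○○○●<●○○
○○○●●○○○
○○○○○○○○
[9] ○○○○○○○○
○○○○○○○○
○○○○^●○○
○○○●●●○○
○○○●●○○○
○○○○○○○○
[10] ○○○○○○○○
○○○○○○○○
○○○<○●○○
○○○●●●○○
○○○●●○○○
○○○○○○○○
[11] ○○○○○○○○
○○○^○○○○
○○○●○●○○
○○○●●●○○
○○○●●○○○
○○○○○○○○
[12] ○○○○○○○○
○○○●>○○○
○○○●○●○○
○○○●●●○○
○○○●●○○○
○○○○○○○○
[13] ○○○○○○○○
○○○●●○○○
○○○●v●○○
○○○●●●○○
○○○●●○○○
○○○○○○○○
[14] ○○○○○○○○
○○○●●○○○
○○○<●●○○
○○○●●●○○
○○○●●○○○
○○○○○○○○
[15] ○○○○○○○○
○○○●●○○○
○○○○●●○○
○○○v●●○○
○○○●●○○○
○○○○○○○○
[16] ○○○○○○○○
○○○●●○○○
○○○○●●○○
○○○○>●○○
○○○●●○○○
○○○○○○○○
[17] ○○○○○○○○
○○○●●○○○
○○○○^●○○
○○○○○●○○
○○○●●○○○
○○○○○○○○
[18] ○○○○○○○○
○○○●●○○○
○○○<○●○○
○○○○○●○○
○○○●●○○○
○○○○○○○○
[19] ○○○○○○○○
○○○^●○○○
○○○●○●○○
○○○○○●○○
○○○●●○○○
○○○○○○○○
[20] ○○○○○○○○
○○<○●○○○
○○○●○●○○
○○○○○●○○
○○○●●○○○
○○○○○○○○
[21] ○○^○○○○○
○○●○●○○○
○○○●○●○○
○○○○○●○○
○○○●●○○○
○○○○○○○○
[22] ○○●>○○○○
○○●○●○○○
○○○●○●○○
○○○○○●○○
○○○●●○○○
○○○○○○○○

1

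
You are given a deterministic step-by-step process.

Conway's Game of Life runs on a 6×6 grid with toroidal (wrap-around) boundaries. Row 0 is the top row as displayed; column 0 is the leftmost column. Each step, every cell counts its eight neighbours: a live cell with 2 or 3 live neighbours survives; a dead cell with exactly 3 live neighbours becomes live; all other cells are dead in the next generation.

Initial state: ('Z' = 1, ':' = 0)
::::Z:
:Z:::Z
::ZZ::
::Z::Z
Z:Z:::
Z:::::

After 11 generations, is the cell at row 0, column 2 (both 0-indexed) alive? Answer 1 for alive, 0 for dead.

k=0  ::::Z:
:Z:::Z
::ZZ::
::Z::Z
Z:Z:::
Z:::::
k=1  Z::::Z
::ZZZ:
ZZZZZ:
::Z:::
Z::::Z
:Z:::Z
k=2  ZZZZ:Z
::::::
::::ZZ
::Z:Z:
ZZ:::Z
:Z::Z:
k=3  ZZZZZZ
:ZZZ::
:::ZZZ
:Z:ZZ:
ZZZZZZ
:::ZZ:
k=4  Z::::Z
::::::
ZZ:::Z
:Z::::
ZZ::::
::::::
k=5  ::::::
:Z::::
ZZ::::
::Z::Z
ZZ::::
:Z:::Z
k=6  Z:::::
ZZ::::
ZZZ:::
::Z::Z
:ZZ::Z
:Z::::
k=7  Z:::::
::Z::Z
::Z::Z
:::Z:Z
:ZZ:::
:ZZ:::
k=8  Z:Z:::
ZZ:::Z
Z:ZZ:Z
ZZ:ZZ:
ZZ:Z::
Z:Z:::
k=9  ::Z:::
:::ZZ:
:::Z::
::::::
:::ZZ:
Z:ZZ:Z
k=10  :ZZ::Z
::ZZZ:
:::ZZ:
:::ZZ:
::ZZZZ
:ZZ::Z
k=11  :::::Z
:Z:::Z
:::::Z
::::::
ZZ:::Z
:::::Z

0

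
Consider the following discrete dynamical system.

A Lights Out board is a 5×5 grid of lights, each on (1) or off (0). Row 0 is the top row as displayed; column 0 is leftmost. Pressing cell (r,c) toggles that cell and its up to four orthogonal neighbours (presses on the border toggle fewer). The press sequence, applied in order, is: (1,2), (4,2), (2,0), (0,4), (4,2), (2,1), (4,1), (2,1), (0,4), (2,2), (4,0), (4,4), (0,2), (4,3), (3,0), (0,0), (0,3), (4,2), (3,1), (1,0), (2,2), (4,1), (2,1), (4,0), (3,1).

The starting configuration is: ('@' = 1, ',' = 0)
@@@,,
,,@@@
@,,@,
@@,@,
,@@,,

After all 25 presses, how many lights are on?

t=0: @@@,,
,,@@@
@,,@,
@@,@,
,@@,,
t=1: @@,,,
,@,,@
@,@@,
@@,@,
,@@,,
t=2: @@,,,
,@,,@
@,@@,
@@@@,
,,,@,
t=3: @@,,,
@@,,@
,@@@,
,@@@,
,,,@,
t=4: @@,@@
@@,,,
,@@@,
,@@@,
,,,@,
t=5: @@,@@
@@,,,
,@@@,
,@,@,
,@@,,
t=6: @@,@@
@,,,,
@,,@,
,,,@,
,@@,,
t=7: @@,@@
@,,,,
@,,@,
,@,@,
@,,,,
t=8: @@,@@
@@,,,
,@@@,
,,,@,
@,,,,
t=9: @@,,,
@@,,@
,@@@,
,,,@,
@,,,,
t=10: @@,,,
@@@,@
,,,,,
,,@@,
@,,,,
t=11: @@,,,
@@@,@
,,,,,
@,@@,
,@,,,
t=12: @@,,,
@@@,@
,,,,,
@,@@@
,@,@@
t=13: @,@@,
@@,,@
,,,,,
@,@@@
,@,@@
t=14: @,@@,
@@,,@
,,,,,
@,@,@
,@@,,
t=15: @,@@,
@@,,@
@,,,,
,@@,@
@@@,,
t=16: ,@@@,
,@,,@
@,,,,
,@@,@
@@@,,
t=17: ,@,,@
,@,@@
@,,,,
,@@,@
@@@,,
t=18: ,@,,@
,@,@@
@,,,,
,@,,@
@,,@,
t=19: ,@,,@
,@,@@
@@,,,
@,@,@
@@,@,
t=20: @@,,@
@,,@@
,@,,,
@,@,@
@@,@,
t=21: @@,,@
@,@@@
,,@@,
@,,,@
@@,@,
t=22: @@,,@
@,@@@
,,@@,
@@,,@
,,@@,
t=23: @@,,@
@@@@@
@@,@,
@,,,@
,,@@,
t=24: @@,,@
@@@@@
@@,@,
,,,,@
@@@@,
t=25: @@,,@
@@@@@
@,,@,
@@@,@
@,@@,

17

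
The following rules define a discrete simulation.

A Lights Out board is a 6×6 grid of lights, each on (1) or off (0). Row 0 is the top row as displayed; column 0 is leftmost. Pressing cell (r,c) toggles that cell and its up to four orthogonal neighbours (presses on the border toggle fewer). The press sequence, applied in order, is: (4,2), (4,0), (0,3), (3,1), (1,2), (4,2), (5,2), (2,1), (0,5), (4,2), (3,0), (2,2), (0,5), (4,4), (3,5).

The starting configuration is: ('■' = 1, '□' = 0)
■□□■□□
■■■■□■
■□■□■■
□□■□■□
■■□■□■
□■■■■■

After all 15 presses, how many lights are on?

gen 0: ■□□■□□
■■■■□■
■□■□■■
□□■□■□
■■□■□■
□■■■■■
gen 1: ■□□■□□
■■■■□■
■□■□■■
□□□□■□
■□■□□■
□■□■■■
gen 2: ■□□■□□
■■■■□■
■□■□■■
■□□□■□
□■■□□■
■■□■■■
gen 3: ■□■□■□
■■■□□■
■□■□■■
■□□□■□
□■■□□■
■■□■■■
gen 4: ■□■□■□
■■■□□■
■■■□■■
□■■□■□
□□■□□■
■■□■■■
gen 5: ■□□□■□
■□□■□■
■■□□■■
□■■□■□
□□■□□■
■■□■■■
gen 6: ■□□□■□
■□□■□■
■■□□■■
□■□□■□
□■□■□■
■■■■■■
gen 7: ■□□□■□
■□□■□■
■■□□■■
□■□□■□
□■■■□■
■□□□■■
gen 8: ■□□□■□
■■□■□■
□□■□■■
□□□□■□
□■■■□■
■□□□■■
gen 9: ■□□□□■
■■□■□□
□□■□■■
□□□□■□
□■■■□■
■□□□■■
gen 10: ■□□□□■
■■□■□□
□□■□■■
□□■□■□
□□□□□■
■□■□■■
gen 11: ■□□□□■
■■□■□□
■□■□■■
■■■□■□
■□□□□■
■□■□■■
gen 12: ■□□□□■
■■■■□□
■■□■■■
■■□□■□
■□□□□■
■□■□■■
gen 13: ■□□□■□
■■■■□■
■■□■■■
■■□□■□
■□□□□■
■□■□■■
gen 14: ■□□□■□
■■■■□■
■■□■■■
■■□□□□
■□□■■□
■□■□□■
gen 15: ■□□□■□
■■■■□■
■■□■■□
■■□□■■
■□□■■■
■□■□□■

22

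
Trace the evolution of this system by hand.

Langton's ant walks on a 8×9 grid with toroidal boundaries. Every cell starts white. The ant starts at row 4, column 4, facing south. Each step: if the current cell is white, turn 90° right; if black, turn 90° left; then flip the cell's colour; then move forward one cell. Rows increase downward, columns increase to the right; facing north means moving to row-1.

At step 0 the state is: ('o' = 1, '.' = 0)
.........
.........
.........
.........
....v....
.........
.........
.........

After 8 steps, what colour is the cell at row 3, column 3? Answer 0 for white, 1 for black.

0) .........
.........
.........
.........
....v....
.........
.........
.........
1) .........
.........
.........
.........
...<o....
.........
.........
.........
2) .........
.........
.........
...^.....
...oo....
.........
.........
.........
3) .........
.........
.........
...o>....
...oo....
.........
.........
.........
4) .........
.........
.........
...oo....
...ov....
.........
.........
.........
5) .........
.........
.........
...oo....
...o.>...
.........
.........
.........
6) .........
.........
.........
...oo....
...o.o...
.....v...
.........
.........
7) .........
.........
.........
...oo....
...o.o...
....<o...
.........
.........
8) .........
.........
.........
...oo....
...o^o...
....oo...
.........
.........

1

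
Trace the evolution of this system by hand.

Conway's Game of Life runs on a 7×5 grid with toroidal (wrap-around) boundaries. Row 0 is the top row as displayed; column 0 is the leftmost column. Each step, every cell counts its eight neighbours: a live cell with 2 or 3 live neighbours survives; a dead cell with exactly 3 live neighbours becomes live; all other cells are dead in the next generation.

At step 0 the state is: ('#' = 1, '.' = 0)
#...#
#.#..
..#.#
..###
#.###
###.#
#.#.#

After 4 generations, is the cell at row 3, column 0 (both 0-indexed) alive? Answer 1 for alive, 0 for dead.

1

gen 0: #...#
#.#..
..#.#
..###
#.###
###.#
#.#.#
gen 1: .....
#....
#.#.#
.....
.....
.....
..#..
gen 2: .....
##..#
##..#
.....
.....
.....
.....
gen 3: #....
.#..#
.#..#
#....
.....
.....
.....
gen 4: #....
.#..#
.#..#
#....
.....
.....
.....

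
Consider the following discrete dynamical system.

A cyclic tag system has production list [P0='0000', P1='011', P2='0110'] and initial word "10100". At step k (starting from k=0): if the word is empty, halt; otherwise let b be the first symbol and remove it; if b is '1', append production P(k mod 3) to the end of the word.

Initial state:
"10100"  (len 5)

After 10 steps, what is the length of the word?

3

[0] "10100"  (len 5)
[1] "01000000"  (len 8)
[2] "1000000"  (len 7)
[3] "0000000110"  (len 10)
[4] "000000110"  (len 9)
[5] "00000110"  (len 8)
[6] "0000110"  (len 7)
[7] "000110"  (len 6)
[8] "00110"  (len 5)
[9] "0110"  (len 4)
[10] "110"  (len 3)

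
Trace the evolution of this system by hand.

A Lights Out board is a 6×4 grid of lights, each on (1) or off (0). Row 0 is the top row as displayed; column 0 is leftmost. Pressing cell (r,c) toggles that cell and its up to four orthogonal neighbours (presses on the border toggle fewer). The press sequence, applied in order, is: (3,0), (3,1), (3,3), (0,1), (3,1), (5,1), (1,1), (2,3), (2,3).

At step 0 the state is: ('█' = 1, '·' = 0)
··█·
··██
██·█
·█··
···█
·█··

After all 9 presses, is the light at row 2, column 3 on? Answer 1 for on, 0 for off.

gen 0: ··█·
··██
██·█
·█··
···█
·█··
gen 1: ··█·
··██
·█·█
█···
█··█
·█··
gen 2: ··█·
··██
···█
·██·
██·█
·█··
gen 3: ··█·
··██
····
·█·█
██··
·█··
gen 4: ██··
·███
····
·█·█
██··
·█··
gen 5: ██··
·███
·█··
█·██
█···
·█··
gen 6: ██··
·███
·█··
█·██
██··
█·█·
gen 7: █···
█··█
····
█·██
██··
█·█·
gen 8: █···
█···
··██
█·█·
██··
█·█·
gen 9: █···
█··█
····
█·██
██··
█·█·

0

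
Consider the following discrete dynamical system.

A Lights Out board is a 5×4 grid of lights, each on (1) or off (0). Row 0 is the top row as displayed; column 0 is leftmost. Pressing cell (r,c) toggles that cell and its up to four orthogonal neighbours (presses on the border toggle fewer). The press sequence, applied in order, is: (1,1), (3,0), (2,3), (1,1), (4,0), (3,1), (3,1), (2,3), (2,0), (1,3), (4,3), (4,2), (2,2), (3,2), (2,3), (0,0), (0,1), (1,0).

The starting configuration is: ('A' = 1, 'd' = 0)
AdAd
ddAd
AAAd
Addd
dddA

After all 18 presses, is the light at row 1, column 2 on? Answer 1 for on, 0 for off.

1

gen 0: AdAd
ddAd
AAAd
Addd
dddA
gen 1: AAAd
AAdd
AdAd
Addd
dddA
gen 2: AAAd
AAdd
ddAd
dAdd
AddA
gen 3: AAAd
AAdA
dddA
dAdA
AddA
gen 4: AdAd
ddAA
dAdA
dAdA
AddA
gen 5: AdAd
ddAA
dAdA
AAdA
dAdA
gen 6: AdAd
ddAA
dddA
ddAA
dddA
gen 7: AdAd
ddAA
dAdA
AAdA
dAdA
gen 8: AdAd
ddAd
dAAd
AAdd
dAdA
gen 9: AdAd
AdAd
AdAd
dAdd
dAdA
gen 10: AdAA
AddA
AdAA
dAdd
dAdA
gen 11: AdAA
AddA
AdAA
dAdA
dAAd
gen 12: AdAA
AddA
AdAA
dAAA
dddA
gen 13: AdAA
AdAA
AAdd
dAdA
dddA
gen 14: AdAA
AdAA
AAAd
ddAd
ddAA
gen 15: AdAA
AdAd
AAdA
ddAA
ddAA
gen 16: dAAA
ddAd
AAdA
ddAA
ddAA
gen 17: AddA
dAAd
AAdA
ddAA
ddAA
gen 18: dddA
AdAd
dAdA
ddAA
ddAA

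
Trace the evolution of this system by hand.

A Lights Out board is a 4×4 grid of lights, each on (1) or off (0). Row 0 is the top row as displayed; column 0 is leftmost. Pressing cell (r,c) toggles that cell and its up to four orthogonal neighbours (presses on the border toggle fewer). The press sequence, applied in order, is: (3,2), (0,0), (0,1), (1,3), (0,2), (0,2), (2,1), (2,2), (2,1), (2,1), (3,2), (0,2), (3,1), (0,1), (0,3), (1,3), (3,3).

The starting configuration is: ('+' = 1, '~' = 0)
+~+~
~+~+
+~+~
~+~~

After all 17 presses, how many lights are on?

t=0: +~+~
~+~+
+~+~
~+~~
t=1: +~+~
~+~+
+~~~
~~++
t=2: ~++~
++~+
+~~~
~~++
t=3: +~~~
+~~+
+~~~
~~++
t=4: +~~+
+~+~
+~~+
~~++
t=5: +++~
+~~~
+~~+
~~++
t=6: +~~+
+~+~
+~~+
~~++
t=7: +~~+
+++~
~+++
~+++
t=8: +~~+
++~~
~~~~
~+~+
t=9: +~~+
+~~~
+++~
~~~+
t=10: +~~+
++~~
~~~~
~+~+
t=11: +~~+
++~~
~~+~
~~+~
t=12: +++~
+++~
~~+~
~~+~
t=13: +++~
+++~
~++~
++~~
t=14: ~~~~
+~+~
~++~
++~~
t=15: ~~++
+~++
~++~
++~~
t=16: ~~+~
+~~~
~+++
++~~
t=17: ~~+~
+~~~
~++~
++++

8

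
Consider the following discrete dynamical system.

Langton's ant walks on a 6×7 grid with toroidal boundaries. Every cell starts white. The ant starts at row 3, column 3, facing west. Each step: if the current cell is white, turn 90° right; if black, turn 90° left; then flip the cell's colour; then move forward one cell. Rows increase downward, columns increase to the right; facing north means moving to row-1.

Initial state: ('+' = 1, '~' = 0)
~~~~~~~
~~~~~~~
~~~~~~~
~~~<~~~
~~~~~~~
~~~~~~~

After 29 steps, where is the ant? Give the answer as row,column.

4,5

0) ~~~~~~~
~~~~~~~
~~~~~~~
~~~<~~~
~~~~~~~
~~~~~~~
1) ~~~~~~~
~~~~~~~
~~~^~~~
~~~+~~~
~~~~~~~
~~~~~~~
2) ~~~~~~~
~~~~~~~
~~~+>~~
~~~+~~~
~~~~~~~
~~~~~~~
3) ~~~~~~~
~~~~~~~
~~~++~~
~~~+v~~
~~~~~~~
~~~~~~~
4) ~~~~~~~
~~~~~~~
~~~++~~
~~~<+~~
~~~~~~~
~~~~~~~
5) ~~~~~~~
~~~~~~~
~~~++~~
~~~~+~~
~~~v~~~
~~~~~~~
6) ~~~~~~~
~~~~~~~
~~~++~~
~~~~+~~
~~<+~~~
~~~~~~~
7) ~~~~~~~
~~~~~~~
~~~++~~
~~^~+~~
~~++~~~
~~~~~~~
8) ~~~~~~~
~~~~~~~
~~~++~~
~~+>+~~
~~++~~~
~~~~~~~
9) ~~~~~~~
~~~~~~~
~~~++~~
~~+++~~
~~+v~~~
~~~~~~~
10) ~~~~~~~
~~~~~~~
~~~++~~
~~+++~~
~~+~>~~
~~~~~~~
11) ~~~~~~~
~~~~~~~
~~~++~~
~~+++~~
~~+~+~~
~~~~v~~
12) ~~~~~~~
~~~~~~~
~~~++~~
~~+++~~
~~+~+~~
~~~<+~~
13) ~~~~~~~
~~~~~~~
~~~++~~
~~+++~~
~~+^+~~
~~~++~~
14) ~~~~~~~
~~~~~~~
~~~++~~
~~+++~~
~~++>~~
~~~++~~
15) ~~~~~~~
~~~~~~~
~~~++~~
~~++^~~
~~++~~~
~~~++~~
16) ~~~~~~~
~~~~~~~
~~~++~~
~~+<~~~
~~++~~~
~~~++~~
17) ~~~~~~~
~~~~~~~
~~~++~~
~~+~~~~
~~+v~~~
~~~++~~
18) ~~~~~~~
~~~~~~~
~~~++~~
~~+~~~~
~~+~>~~
~~~++~~
19) ~~~~~~~
~~~~~~~
~~~++~~
~~+~~~~
~~+~+~~
~~~+v~~
20) ~~~~~~~
~~~~~~~
~~~++~~
~~+~~~~
~~+~+~~
~~~+~>~
21) ~~~~~v~
~~~~~~~
~~~++~~
~~+~~~~
~~+~+~~
~~~+~+~
22) ~~~~<+~
~~~~~~~
~~~++~~
~~+~~~~
~~+~+~~
~~~+~+~
23) ~~~~++~
~~~~~~~
~~~++~~
~~+~~~~
~~+~+~~
~~~+^+~
24) ~~~~++~
~~~~~~~
~~~++~~
~~+~~~~
~~+~+~~
~~~++>~
25) ~~~~++~
~~~~~~~
~~~++~~
~~+~~~~
~~+~+^~
~~~++~~
26) ~~~~++~
~~~~~~~
~~~++~~
~~+~~~~
~~+~++>
~~~++~~
27) ~~~~++~
~~~~~~~
~~~++~~
~~+~~~~
~~+~+++
~~~++~v
28) ~~~~++~
~~~~~~~
~~~++~~
~~+~~~~
~~+~+++
~~~++<+
29) ~~~~++~
~~~~~~~
~~~++~~
~~+~~~~
~~+~+^+
~~~++++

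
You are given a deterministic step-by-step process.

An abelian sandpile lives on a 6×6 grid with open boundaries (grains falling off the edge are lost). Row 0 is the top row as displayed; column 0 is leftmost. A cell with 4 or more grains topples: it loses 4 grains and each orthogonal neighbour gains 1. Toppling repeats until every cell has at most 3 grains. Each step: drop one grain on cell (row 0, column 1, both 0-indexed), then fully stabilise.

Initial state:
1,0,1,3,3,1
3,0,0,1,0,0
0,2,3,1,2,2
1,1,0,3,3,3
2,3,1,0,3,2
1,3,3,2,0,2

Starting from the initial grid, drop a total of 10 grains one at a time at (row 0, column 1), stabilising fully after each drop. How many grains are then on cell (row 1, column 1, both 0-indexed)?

2

t=0: 1,0,1,3,3,1
3,0,0,1,0,0
0,2,3,1,2,2
1,1,0,3,3,3
2,3,1,0,3,2
1,3,3,2,0,2
t=1: 1,1,1,3,3,1
3,0,0,1,0,0
0,2,3,1,2,2
1,1,0,3,3,3
2,3,1,0,3,2
1,3,3,2,0,2
t=2: 1,2,1,3,3,1
3,0,0,1,0,0
0,2,3,1,2,2
1,1,0,3,3,3
2,3,1,0,3,2
1,3,3,2,0,2
t=3: 1,3,1,3,3,1
3,0,0,1,0,0
0,2,3,1,2,2
1,1,0,3,3,3
2,3,1,0,3,2
1,3,3,2,0,2
t=4: 2,0,2,3,3,1
3,1,0,1,0,0
0,2,3,1,2,2
1,1,0,3,3,3
2,3,1,0,3,2
1,3,3,2,0,2
t=5: 2,1,2,3,3,1
3,1,0,1,0,0
0,2,3,1,2,2
1,1,0,3,3,3
2,3,1,0,3,2
1,3,3,2,0,2
t=6: 2,2,2,3,3,1
3,1,0,1,0,0
0,2,3,1,2,2
1,1,0,3,3,3
2,3,1,0,3,2
1,3,3,2,0,2
t=7: 2,3,2,3,3,1
3,1,0,1,0,0
0,2,3,1,2,2
1,1,0,3,3,3
2,3,1,0,3,2
1,3,3,2,0,2
t=8: 3,0,3,3,3,1
3,2,0,1,0,0
0,2,3,1,2,2
1,1,0,3,3,3
2,3,1,0,3,2
1,3,3,2,0,2
t=9: 3,1,3,3,3,1
3,2,0,1,0,0
0,2,3,1,2,2
1,1,0,3,3,3
2,3,1,0,3,2
1,3,3,2,0,2
t=10: 3,2,3,3,3,1
3,2,0,1,0,0
0,2,3,1,2,2
1,1,0,3,3,3
2,3,1,0,3,2
1,3,3,2,0,2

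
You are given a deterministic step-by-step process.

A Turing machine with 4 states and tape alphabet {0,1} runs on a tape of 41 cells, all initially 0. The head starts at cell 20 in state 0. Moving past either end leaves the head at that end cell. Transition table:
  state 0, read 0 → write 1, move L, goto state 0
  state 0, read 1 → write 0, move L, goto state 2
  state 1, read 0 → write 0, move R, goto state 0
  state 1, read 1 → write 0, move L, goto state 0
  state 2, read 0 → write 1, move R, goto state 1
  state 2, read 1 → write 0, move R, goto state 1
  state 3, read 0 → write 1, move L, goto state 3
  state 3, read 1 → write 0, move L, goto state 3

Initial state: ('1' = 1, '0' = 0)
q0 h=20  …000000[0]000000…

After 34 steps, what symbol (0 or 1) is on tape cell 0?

t=0: q0 h=20  …000000[0]000000…
t=1: q0 h=19  …000000[0]100000…
t=2: q0 h=18  …000000[0]110000…
t=3: q0 h=17  …000000[0]111000…
t=4: q0 h=16  …000000[0]111100…
t=5: q0 h=15  …000000[0]111110…
t=6: q0 h=14  …000000[0]111111…
t=7: q0 h=13  …000000[0]111111…
t=8: q0 h=12  …000000[0]111111…
t=9: q0 h=11  …000000[0]111111…
t=10: q0 h=10  …000000[0]111111…
t=11: q0 h= 9  …000000[0]111111…
t=12: q0 h= 8  …000000[0]111111…
t=13: q0 h= 7  …000000[0]111111…
t=14: q0 h= 6  |000000[0]111111…
t=15: q0 h= 5  |00000[0]111111…
t=16: q0 h= 4  |0000[0]111111…
t=17: q0 h= 3  |000[0]111111…
t=18: q0 h= 2  |00[0]111111…
t=19: q0 h= 1  |0[0]111111…
t=20: q0 h= 0  |[0]111111…
t=21: q0 h= 0  |[1]111111…
t=22: q2 h= 0  |[0]111111…
t=23: q1 h= 1  |1[1]111111…
t=24: q0 h= 0  |[1]011111…
t=25: q2 h= 0  |[0]011111…
t=26: q1 h= 1  |1[0]111111…
t=27: q0 h= 2  |10[1]111111…
t=28: q2 h= 1  |1[0]011111…
t=29: q1 h= 2  |11[0]111111…
t=30: q0 h= 3  |110[1]111111…
t=31: q2 h= 2  |11[0]011111…
t=32: q1 h= 3  |111[0]111111…
t=33: q0 h= 4  |1110[1]111111…
t=34: q2 h= 3  |111[0]011111…

1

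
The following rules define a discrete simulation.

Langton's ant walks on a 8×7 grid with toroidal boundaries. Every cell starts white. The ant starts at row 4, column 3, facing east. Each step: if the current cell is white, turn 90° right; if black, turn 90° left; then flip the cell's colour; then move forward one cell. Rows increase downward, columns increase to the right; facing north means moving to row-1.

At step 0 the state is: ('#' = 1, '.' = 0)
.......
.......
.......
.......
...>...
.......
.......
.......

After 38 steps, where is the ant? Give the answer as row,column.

3,0

k=0  .......
.......
.......
.......
...>...
.......
.......
.......
k=1  .......
.......
.......
.......
...#...
...v...
.......
.......
k=2  .......
.......
.......
.......
...#...
..<#...
.......
.......
k=3  .......
.......
.......
.......
..^#...
..##...
.......
.......
k=4  .......
.......
.......
.......
..#>...
..##...
.......
.......
k=5  .......
.......
.......
...^...
..#....
..##...
.......
.......
k=6  .......
.......
.......
...#>..
..#....
..##...
.......
.......
k=7  .......
.......
.......
...##..
..#.v..
..##...
.......
.......
k=8  .......
.......
.......
...##..
..#<#..
..##...
.......
.......
k=9  .......
.......
.......
...^#..
..###..
..##...
.......
.......
k=10  .......
.......
.......
..<.#..
..###..
..##...
.......
.......
k=11  .......
.......
..^....
..#.#..
..###..
..##...
.......
.......
k=12  .......
.......
..#>...
..#.#..
..###..
..##...
.......
.......
k=13  .......
.......
..##...
..#v#..
..###..
..##...
.......
.......
k=14  .......
.......
..##...
..<##..
..###..
..##...
.......
.......
k=15  .......
.......
..##...
...##..
..v##..
..##...
.......
.......
k=16  .......
.......
..##...
...##..
...>#..
..##...
.......
.......
k=17  .......
.......
..##...
...^#..
....#..
..##...
.......
.......
k=18  .......
.......
..##...
..<.#..
....#..
..##...
.......
.......
k=19  .......
.......
..^#...
..#.#..
....#..
..##...
.......
.......
k=20  .......
.......
.<.#...
..#.#..
....#..
..##...
.......
.......
k=21  .......
.^.....
.#.#...
..#.#..
....#..
..##...
.......
.......
k=22  .......
.#>....
.#.#...
..#.#..
....#..
..##...
.......
.......
k=23  .......
.##....
.#v#...
..#.#..
....#..
..##...
.......
.......
k=24  .......
.##....
.<##...
..#.#..
....#..
..##...
.......
.......
k=25  .......
.##....
..##...
.v#.#..
....#..
..##...
.......
.......
k=26  .......
.##....
..##...
<##.#..
....#..
..##...
.......
.......
k=27  .......
.##....
^.##...
###.#..
....#..
..##...
.......
.......
k=28  .......
.##....
#>##...
###.#..
....#..
..##...
.......
.......
k=29  .......
.##....
####...
#v#.#..
....#..
..##...
.......
.......
k=30  .......
.##....
####...
#.>.#..
....#..
..##...
.......
.......
k=31  .......
.##....
##^#...
#...#..
....#..
..##...
.......
.......
k=32  .......
.##....
#<.#...
#...#..
....#..
..##...
.......
.......
k=33  .......
.##....
#..#...
#v..#..
....#..
..##...
.......
.......
k=34  .......
.##....
#..#...
<#..#..
....#..
..##...
.......
.......
k=35  .......
.##....
#..#...
.#..#..
v...#..
..##...
.......
.......
k=36  .......
.##....
#..#...
.#..#..
#...#.<
..##...
.......
.......
k=37  .......
.##....
#..#...
.#..#.^
#...#.#
..##...
.......
.......
k=38  .......
.##....
#..#...
>#..#.#
#...#.#
..##...
.......
.......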